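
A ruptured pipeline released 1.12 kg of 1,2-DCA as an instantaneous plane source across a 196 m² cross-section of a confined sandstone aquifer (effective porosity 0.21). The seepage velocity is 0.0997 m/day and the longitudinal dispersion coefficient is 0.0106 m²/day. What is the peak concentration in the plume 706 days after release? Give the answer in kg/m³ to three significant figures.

0.00281 kg/m³

The peak of an instantaneous 1D plume sits at x = vt; there the Gaussian factor is 1 and C_max = M/(n_e·A·√(4πDt)), where n_e·A is the pore area the mass is dissolved in.
√(4πDt) = √(4π × 0.0106 × 706) = 9.698 m, so C_max = 1.12/(0.21 × 196 × 9.698) = 0.00281 kg/m³.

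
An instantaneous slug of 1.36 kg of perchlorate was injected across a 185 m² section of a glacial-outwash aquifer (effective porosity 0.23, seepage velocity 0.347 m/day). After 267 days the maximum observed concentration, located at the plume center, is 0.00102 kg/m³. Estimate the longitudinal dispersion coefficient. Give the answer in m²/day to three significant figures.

0.293 m²/day

At the plume center C_max = M/(n_e·A·√(4πDt)), so D = M²/(4πt·(n_e·A·C_max)²).
n_e·A·C_max = 0.23 × 185 × 0.00102 = 0.04340 kg/m.
D = 1.36²/(4π × 267 × 0.04340²) = 0.293 m²/day.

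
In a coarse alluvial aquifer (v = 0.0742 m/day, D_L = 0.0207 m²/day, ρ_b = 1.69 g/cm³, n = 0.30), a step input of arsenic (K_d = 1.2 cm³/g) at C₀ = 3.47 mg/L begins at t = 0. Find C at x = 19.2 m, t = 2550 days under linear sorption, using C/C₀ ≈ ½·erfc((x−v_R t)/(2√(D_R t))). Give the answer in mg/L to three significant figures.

Retardation factor R = 1 + ρ_b·K_d/n = 1 + 1.69 × 1.2/0.30 = 7.760.
Sorption retards both mechanisms: v_R = v/R = 0.009562 m/day, D_R = D/R = 0.002668 m²/day.
v_R·t = 0.009562 × 2550 = 24.3831 m; 2√(D_R t) = 5.217 m; argument = (19.2 − 24.3831)/5.217 = -0.9935.
C = C₀ × ½·erfc(-0.9935) = 3.47 × 0.9200 = 3.19 mg/L.

3.19 mg/L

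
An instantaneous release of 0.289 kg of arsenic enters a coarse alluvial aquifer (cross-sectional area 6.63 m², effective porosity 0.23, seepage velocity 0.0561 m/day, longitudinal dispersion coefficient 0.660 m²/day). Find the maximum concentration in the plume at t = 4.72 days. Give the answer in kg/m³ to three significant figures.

0.0303 kg/m³

The peak of an instantaneous 1D plume sits at x = vt; there the Gaussian factor is 1 and C_max = M/(n_e·A·√(4πDt)), where n_e·A is the pore area the mass is dissolved in.
√(4πDt) = √(4π × 0.660 × 4.72) = 6.257 m, so C_max = 0.289/(0.23 × 6.63 × 6.257) = 0.0303 kg/m³.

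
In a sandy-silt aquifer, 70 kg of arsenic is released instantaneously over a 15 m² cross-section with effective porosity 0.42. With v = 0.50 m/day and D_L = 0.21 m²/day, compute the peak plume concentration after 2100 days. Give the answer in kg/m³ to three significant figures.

The peak of an instantaneous 1D plume sits at x = vt; there the Gaussian factor is 1 and C_max = M/(n_e·A·√(4πDt)), where n_e·A is the pore area the mass is dissolved in.
√(4πDt) = √(4π × 0.21 × 2100) = 74.44 m, so C_max = 70/(0.42 × 15 × 74.44) = 0.149 kg/m³.

0.149 kg/m³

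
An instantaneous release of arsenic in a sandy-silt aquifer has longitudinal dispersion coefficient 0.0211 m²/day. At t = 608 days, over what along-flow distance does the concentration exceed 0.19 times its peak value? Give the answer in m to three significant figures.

The plume is Gaussian with σ = √(2Dt) = √(2 × 0.0211 × 608) = 5.065 m.
C/C_peak = exp(−Δx²/(2σ²)) = 0.19 ⇒ Δx = σ·√(−2 ln 0.19) = 5.065 × 1.822 = 9.228 m.
Width = 2Δx = 18.5 m.

18.5 m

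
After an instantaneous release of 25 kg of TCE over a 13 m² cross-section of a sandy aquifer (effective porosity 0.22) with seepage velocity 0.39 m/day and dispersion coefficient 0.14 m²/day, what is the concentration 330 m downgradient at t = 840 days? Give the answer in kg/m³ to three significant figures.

For an instantaneous plane source, C(x,t) = M/(n_e·A·√(4πDt)) · exp(−(x−vt)²/(4Dt)), with n_e·A the pore (flow) area.
Plume center vt = 0.39 × 840 = 327.6 m, so the well at 330 m is 2.4 m downgradient of the peak.
√(4πDt) = 38.44 m, giving peak height M/(n_e·A·√(4πDt)) = 25/(0.22 × 13 × 38.44) = 0.2274 kg/m³.
(x−vt)²/(4Dt) = (2.4)²/(4 × 0.14 × 840) = 0.01224; exp(−0.01224) = 0.9878.
C = 0.2274 × 0.9878 = 0.225 kg/m³.

0.225 kg/m³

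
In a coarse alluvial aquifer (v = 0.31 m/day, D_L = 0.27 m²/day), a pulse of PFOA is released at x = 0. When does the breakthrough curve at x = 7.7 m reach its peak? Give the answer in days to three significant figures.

22.2 days

For the 1D instantaneous-source solution, setting ∂C/∂t = 0 at fixed x gives v²t² + 2Dt − x² = 0, so t = (√(D² + v²x²) − D)/v².
√(D² + v²x²) = √(0.27² + 0.31² × 7.7²) = 2.402; v² = 0.0961.
t = (2.402 − 0.27)/0.0961 = 22.2 days (vs. the pure-advection estimate x/v = 24.8 d).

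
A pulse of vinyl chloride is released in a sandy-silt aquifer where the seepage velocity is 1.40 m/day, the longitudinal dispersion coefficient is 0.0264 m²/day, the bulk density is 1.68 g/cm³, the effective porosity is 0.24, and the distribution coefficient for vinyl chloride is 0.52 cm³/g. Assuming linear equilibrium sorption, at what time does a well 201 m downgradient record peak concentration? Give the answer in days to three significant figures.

Retardation factor R = 1 + ρ_b·K_d/n = 1 + 1.68 × 0.52/0.24 = 4.640.
Sorption retards both mechanisms: v_R = v/R = 0.3017 m/day, D_R = D/R = 0.005690 m²/day.
Peak time from v_R²t² + 2D_R t − x² = 0: t = (√(D_R² + v_R²x²) − D_R)/v_R².
√(D_R² + v_R²x²) = √(0.005690² + 0.3017² × 201²) = 60.64; v_R² = 0.09102.
t = (60.64 − 0.005690)/0.09102 = 666 days.

666 days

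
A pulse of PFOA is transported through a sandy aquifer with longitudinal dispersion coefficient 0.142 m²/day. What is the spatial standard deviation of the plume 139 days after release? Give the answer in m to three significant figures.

6.28 m

Dispersive spreading gives a Gaussian with σ² = 2Dt; advection only shifts the center.
σ = √(2 × 0.142 × 139) = 6.28 m.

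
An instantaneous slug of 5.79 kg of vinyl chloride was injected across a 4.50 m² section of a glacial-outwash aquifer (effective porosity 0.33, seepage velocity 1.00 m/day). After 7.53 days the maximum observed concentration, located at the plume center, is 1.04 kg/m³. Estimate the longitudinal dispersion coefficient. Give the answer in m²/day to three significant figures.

At the plume center C_max = M/(n_e·A·√(4πDt)), so D = M²/(4πt·(n_e·A·C_max)²).
n_e·A·C_max = 0.33 × 4.50 × 1.04 = 1.544 kg/m.
D = 5.79²/(4π × 7.53 × 1.544²) = 0.149 m²/day.

0.149 m²/day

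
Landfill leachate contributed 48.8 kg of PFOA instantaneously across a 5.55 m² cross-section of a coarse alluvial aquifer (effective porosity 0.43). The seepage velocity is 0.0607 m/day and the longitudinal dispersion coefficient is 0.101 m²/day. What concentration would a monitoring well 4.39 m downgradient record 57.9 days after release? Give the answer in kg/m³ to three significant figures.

2.31 kg/m³

For an instantaneous plane source, C(x,t) = M/(n_e·A·√(4πDt)) · exp(−(x−vt)²/(4Dt)), with n_e·A the pore (flow) area.
Plume center vt = 0.0607 × 57.9 = 3.51453 m, so the well at 4.39 m is 0.87547 m downgradient of the peak.
√(4πDt) = 8.572 m, giving peak height M/(n_e·A·√(4πDt)) = 48.8/(0.43 × 5.55 × 8.572) = 2.385 kg/m³.
(x−vt)²/(4Dt) = (0.87547)²/(4 × 0.101 × 57.9) = 0.03277; exp(−0.03277) = 0.9678.
C = 2.385 × 0.9678 = 2.31 kg/m³.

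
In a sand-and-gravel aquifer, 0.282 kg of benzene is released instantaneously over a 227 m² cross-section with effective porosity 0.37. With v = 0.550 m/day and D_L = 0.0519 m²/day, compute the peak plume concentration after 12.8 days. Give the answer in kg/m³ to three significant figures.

The peak of an instantaneous 1D plume sits at x = vt; there the Gaussian factor is 1 and C_max = M/(n_e·A·√(4πDt)), where n_e·A is the pore area the mass is dissolved in.
√(4πDt) = √(4π × 0.0519 × 12.8) = 2.889 m, so C_max = 0.282/(0.37 × 227 × 2.889) = 0.00116 kg/m³.

0.00116 kg/m³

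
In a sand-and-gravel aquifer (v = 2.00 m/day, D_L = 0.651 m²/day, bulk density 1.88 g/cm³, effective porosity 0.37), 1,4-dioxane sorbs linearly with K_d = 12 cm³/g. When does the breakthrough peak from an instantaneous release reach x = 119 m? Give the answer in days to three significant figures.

Retardation factor R = 1 + ρ_b·K_d/n = 1 + 1.88 × 12/0.37 = 61.97.
Sorption retards both mechanisms: v_R = v/R = 0.03227 m/day, D_R = D/R = 0.01051 m²/day.
Peak time from v_R²t² + 2D_R t − x² = 0: t = (√(D_R² + v_R²x²) − D_R)/v_R².
√(D_R² + v_R²x²) = √(0.01051² + 0.03227² × 119²) = 3.840; v_R² = 0.001041.
t = (3.840 − 0.01051)/0.001041 = 3680 days.

3680 days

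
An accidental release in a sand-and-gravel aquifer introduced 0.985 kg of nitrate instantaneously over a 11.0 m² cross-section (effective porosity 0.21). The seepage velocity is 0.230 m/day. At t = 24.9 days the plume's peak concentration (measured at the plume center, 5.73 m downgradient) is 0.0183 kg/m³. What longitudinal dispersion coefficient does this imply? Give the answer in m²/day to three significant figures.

1.74 m²/day

At the plume center C_max = M/(n_e·A·√(4πDt)), so D = M²/(4πt·(n_e·A·C_max)²).
n_e·A·C_max = 0.21 × 11.0 × 0.0183 = 0.04227 kg/m.
D = 0.985²/(4π × 24.9 × 0.04227²) = 1.74 m²/day.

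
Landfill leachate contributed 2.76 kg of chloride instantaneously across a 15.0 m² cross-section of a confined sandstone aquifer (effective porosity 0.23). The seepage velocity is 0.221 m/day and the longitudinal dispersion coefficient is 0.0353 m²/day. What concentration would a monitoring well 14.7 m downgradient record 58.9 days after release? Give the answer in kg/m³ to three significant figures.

For an instantaneous plane source, C(x,t) = M/(n_e·A·√(4πDt)) · exp(−(x−vt)²/(4Dt)), with n_e·A the pore (flow) area.
Plume center vt = 0.221 × 58.9 = 13.0169 m, so the well at 14.7 m is 1.6831 m downgradient of the peak.
√(4πDt) = 5.112 m, giving peak height M/(n_e·A·√(4πDt)) = 2.76/(0.23 × 15.0 × 5.112) = 0.1565 kg/m³.
(x−vt)²/(4Dt) = (1.6831)²/(4 × 0.0353 × 58.9) = 0.3406; exp(−0.3406) = 0.7113.
C = 0.1565 × 0.7113 = 0.111 kg/m³.

0.111 kg/m³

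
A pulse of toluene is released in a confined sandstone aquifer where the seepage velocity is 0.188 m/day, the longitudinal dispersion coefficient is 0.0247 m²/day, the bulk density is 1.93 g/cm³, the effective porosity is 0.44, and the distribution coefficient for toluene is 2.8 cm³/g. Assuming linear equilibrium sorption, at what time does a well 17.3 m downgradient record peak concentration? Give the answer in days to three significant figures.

Retardation factor R = 1 + ρ_b·K_d/n = 1 + 1.93 × 2.8/0.44 = 13.28.
Sorption retards both mechanisms: v_R = v/R = 0.01416 m/day, D_R = D/R = 0.001860 m²/day.
Peak time from v_R²t² + 2D_R t − x² = 0: t = (√(D_R² + v_R²x²) − D_R)/v_R².
√(D_R² + v_R²x²) = √(0.001860² + 0.01416² × 17.3²) = 0.2450; v_R² = 0.0002005.
t = (0.2450 − 0.001860)/0.0002005 = 1210 days.

1210 days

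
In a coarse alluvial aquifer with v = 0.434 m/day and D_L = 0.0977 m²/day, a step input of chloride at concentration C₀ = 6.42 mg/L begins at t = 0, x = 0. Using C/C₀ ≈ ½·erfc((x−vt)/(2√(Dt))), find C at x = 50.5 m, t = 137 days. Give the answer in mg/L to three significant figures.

For a continuous step input, C/C₀ ≈ ½·erfc((x−vt)/(2√(Dt))).
vt = 0.434 × 137 = 59.458 m and 2√(Dt) = 2√(0.0977 × 137) = 7.317 m.
Argument (x−vt)/(2√(Dt)) = (50.5 − 59.458)/7.317 = -1.224; ½·erfc(-1.224) = 0.9583.
C = 6.42 × 0.9583 = 6.15 mg/L.

6.15 mg/L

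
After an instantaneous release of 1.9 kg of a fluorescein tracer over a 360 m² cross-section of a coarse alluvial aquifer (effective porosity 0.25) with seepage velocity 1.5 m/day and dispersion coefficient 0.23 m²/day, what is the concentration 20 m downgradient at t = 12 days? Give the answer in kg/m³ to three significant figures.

0.00250 kg/m³

For an instantaneous plane source, C(x,t) = M/(n_e·A·√(4πDt)) · exp(−(x−vt)²/(4Dt)), with n_e·A the pore (flow) area.
Plume center vt = 1.5 × 12 = 18 m, so the well at 20 m is 2 m downgradient of the peak.
√(4πDt) = 5.889 m, giving peak height M/(n_e·A·√(4πDt)) = 1.9/(0.25 × 360 × 5.889) = 0.003585 kg/m³.
(x−vt)²/(4Dt) = (2)²/(4 × 0.23 × 12) = 0.3623; exp(−0.3623) = 0.6961.
C = 0.003585 × 0.6961 = 0.00250 kg/m³.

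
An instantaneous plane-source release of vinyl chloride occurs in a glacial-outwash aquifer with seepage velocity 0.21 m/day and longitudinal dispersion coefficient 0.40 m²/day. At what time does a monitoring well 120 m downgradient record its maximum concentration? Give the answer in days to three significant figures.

For the 1D instantaneous-source solution, setting ∂C/∂t = 0 at fixed x gives v²t² + 2Dt − x² = 0, so t = (√(D² + v²x²) − D)/v².
√(D² + v²x²) = √(0.40² + 0.21² × 120²) = 25.20; v² = 0.0441.
t = (25.20 − 0.40)/0.0441 = 562 days (vs. the pure-advection estimate x/v = 571 d).

562 days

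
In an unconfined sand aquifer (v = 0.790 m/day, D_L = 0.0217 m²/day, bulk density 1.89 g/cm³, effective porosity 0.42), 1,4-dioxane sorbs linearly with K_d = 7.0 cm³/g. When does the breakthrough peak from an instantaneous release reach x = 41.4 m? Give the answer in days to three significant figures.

Retardation factor R = 1 + ρ_b·K_d/n = 1 + 1.89 × 7.0/0.42 = 32.50.
Sorption retards both mechanisms: v_R = v/R = 0.02431 m/day, D_R = D/R = 0.0006677 m²/day.
Peak time from v_R²t² + 2D_R t − x² = 0: t = (√(D_R² + v_R²x²) − D_R)/v_R².
√(D_R² + v_R²x²) = √(0.0006677² + 0.02431² × 41.4²) = 1.006; v_R² = 0.0005910.
t = (1.006 − 0.0006677)/0.0005910 = 1700 days.

1700 days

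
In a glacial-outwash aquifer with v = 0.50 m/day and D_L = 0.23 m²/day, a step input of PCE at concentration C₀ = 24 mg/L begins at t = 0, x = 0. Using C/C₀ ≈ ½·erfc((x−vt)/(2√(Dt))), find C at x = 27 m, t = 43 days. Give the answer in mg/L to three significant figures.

2.59 mg/L

For a continuous step input, C/C₀ ≈ ½·erfc((x−vt)/(2√(Dt))).
vt = 0.50 × 43 = 21.5 m and 2√(Dt) = 2√(0.23 × 43) = 6.290 m.
Argument (x−vt)/(2√(Dt)) = (27 − 21.5)/6.290 = 0.8744; ½·erfc(0.8744) = 0.1081.
C = 24 × 0.1081 = 2.59 mg/L.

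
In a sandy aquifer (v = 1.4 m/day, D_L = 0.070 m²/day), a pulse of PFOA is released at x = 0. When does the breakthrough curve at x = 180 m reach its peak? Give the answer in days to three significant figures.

For the 1D instantaneous-source solution, setting ∂C/∂t = 0 at fixed x gives v²t² + 2Dt − x² = 0, so t = (√(D² + v²x²) − D)/v².
√(D² + v²x²) = √(0.070² + 1.4² × 180²) = 252.0; v² = 1.96.
t = (252.0 − 0.070)/1.96 = 129 days (vs. the pure-advection estimate x/v = 129 d).

129 days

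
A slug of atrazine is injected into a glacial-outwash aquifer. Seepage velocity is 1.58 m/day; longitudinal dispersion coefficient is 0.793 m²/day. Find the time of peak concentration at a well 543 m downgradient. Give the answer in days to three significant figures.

343 days

For the 1D instantaneous-source solution, setting ∂C/∂t = 0 at fixed x gives v²t² + 2Dt − x² = 0, so t = (√(D² + v²x²) − D)/v².
√(D² + v²x²) = √(0.793² + 1.58² × 543²) = 857.9; v² = 2.4964.
t = (857.9 − 0.793)/2.4964 = 343 days (vs. the pure-advection estimate x/v = 344 d).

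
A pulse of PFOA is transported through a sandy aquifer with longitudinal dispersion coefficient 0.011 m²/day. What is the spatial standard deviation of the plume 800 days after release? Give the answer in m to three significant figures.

4.20 m

Dispersive spreading gives a Gaussian with σ² = 2Dt; advection only shifts the center.
σ = √(2 × 0.011 × 800) = 4.20 m.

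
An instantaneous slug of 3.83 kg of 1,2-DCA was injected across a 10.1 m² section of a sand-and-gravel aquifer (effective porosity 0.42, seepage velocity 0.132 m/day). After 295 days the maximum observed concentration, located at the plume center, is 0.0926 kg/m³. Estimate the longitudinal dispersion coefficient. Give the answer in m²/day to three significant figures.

0.0256 m²/day

At the plume center C_max = M/(n_e·A·√(4πDt)), so D = M²/(4πt·(n_e·A·C_max)²).
n_e·A·C_max = 0.42 × 10.1 × 0.0926 = 0.3928 kg/m.
D = 3.83²/(4π × 295 × 0.3928²) = 0.0256 m²/day.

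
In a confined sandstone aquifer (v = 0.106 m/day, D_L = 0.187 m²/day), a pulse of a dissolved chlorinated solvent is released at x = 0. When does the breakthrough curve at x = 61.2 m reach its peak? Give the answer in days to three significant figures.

561 days

For the 1D instantaneous-source solution, setting ∂C/∂t = 0 at fixed x gives v²t² + 2Dt − x² = 0, so t = (√(D² + v²x²) − D)/v².
√(D² + v²x²) = √(0.187² + 0.106² × 61.2²) = 6.490; v² = 0.011236.
t = (6.490 − 0.187)/0.011236 = 561 days (vs. the pure-advection estimate x/v = 577 d).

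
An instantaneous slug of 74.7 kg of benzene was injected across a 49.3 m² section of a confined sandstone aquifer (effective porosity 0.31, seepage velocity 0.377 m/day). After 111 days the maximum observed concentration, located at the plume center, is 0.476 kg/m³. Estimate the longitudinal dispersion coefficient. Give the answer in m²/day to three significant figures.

At the plume center C_max = M/(n_e·A·√(4πDt)), so D = M²/(4πt·(n_e·A·C_max)²).
n_e·A·C_max = 0.31 × 49.3 × 0.476 = 7.275 kg/m.
D = 74.7²/(4π × 111 × 7.275²) = 0.0756 m²/day.

0.0756 m²/day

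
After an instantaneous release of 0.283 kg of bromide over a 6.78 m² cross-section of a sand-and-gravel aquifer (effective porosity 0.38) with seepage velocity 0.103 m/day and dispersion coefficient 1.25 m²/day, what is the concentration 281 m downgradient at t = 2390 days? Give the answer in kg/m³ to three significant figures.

0.000512 kg/m³

For an instantaneous plane source, C(x,t) = M/(n_e·A·√(4πDt)) · exp(−(x−vt)²/(4Dt)), with n_e·A the pore (flow) area.
Plume center vt = 0.103 × 2390 = 246.17 m, so the well at 281 m is 34.83 m downgradient of the peak.
√(4πDt) = 193.8 m, giving peak height M/(n_e·A·√(4πDt)) = 0.283/(0.38 × 6.78 × 193.8) = 0.0005668 kg/m³.
(x−vt)²/(4Dt) = (34.83)²/(4 × 1.25 × 2390) = 0.1015; exp(−0.1015) = 0.9035.
C = 0.0005668 × 0.9035 = 0.000512 kg/m³.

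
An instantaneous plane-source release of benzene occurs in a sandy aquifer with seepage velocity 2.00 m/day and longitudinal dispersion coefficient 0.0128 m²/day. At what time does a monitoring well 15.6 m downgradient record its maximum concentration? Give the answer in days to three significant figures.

7.80 days

For the 1D instantaneous-source solution, setting ∂C/∂t = 0 at fixed x gives v²t² + 2Dt − x² = 0, so t = (√(D² + v²x²) − D)/v².
√(D² + v²x²) = √(0.0128² + 2.00² × 15.6²) = 31.20; v² = 4.
t = (31.20 − 0.0128)/4 = 7.80 days (vs. the pure-advection estimate x/v = 7.80 d).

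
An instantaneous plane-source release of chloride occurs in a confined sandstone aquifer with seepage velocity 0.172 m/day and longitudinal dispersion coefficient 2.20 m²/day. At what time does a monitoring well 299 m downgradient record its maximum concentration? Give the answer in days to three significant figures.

1670 days

For the 1D instantaneous-source solution, setting ∂C/∂t = 0 at fixed x gives v²t² + 2Dt − x² = 0, so t = (√(D² + v²x²) − D)/v².
√(D² + v²x²) = √(2.20² + 0.172² × 299²) = 51.48; v² = 0.029584.
t = (51.48 − 2.20)/0.029584 = 1670 days (vs. the pure-advection estimate x/v = 1740 d).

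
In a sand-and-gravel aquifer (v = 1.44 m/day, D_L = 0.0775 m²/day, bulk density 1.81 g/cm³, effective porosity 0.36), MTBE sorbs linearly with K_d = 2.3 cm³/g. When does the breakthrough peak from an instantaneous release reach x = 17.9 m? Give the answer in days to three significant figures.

156 days

Retardation factor R = 1 + ρ_b·K_d/n = 1 + 1.81 × 2.3/0.36 = 12.56.
Sorption retards both mechanisms: v_R = v/R = 0.1146 m/day, D_R = D/R = 0.006170 m²/day.
Peak time from v_R²t² + 2D_R t − x² = 0: t = (√(D_R² + v_R²x²) − D_R)/v_R².
√(D_R² + v_R²x²) = √(0.006170² + 0.1146² × 17.9²) = 2.051; v_R² = 0.01313.
t = (2.051 − 0.006170)/0.01313 = 156 days.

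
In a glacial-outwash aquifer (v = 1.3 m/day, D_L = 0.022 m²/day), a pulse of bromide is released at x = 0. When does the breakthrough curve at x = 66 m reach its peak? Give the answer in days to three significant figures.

For the 1D instantaneous-source solution, setting ∂C/∂t = 0 at fixed x gives v²t² + 2Dt − x² = 0, so t = (√(D² + v²x²) − D)/v².
√(D² + v²x²) = √(0.022² + 1.3² × 66²) = 85.80; v² = 1.69.
t = (85.80 − 0.022)/1.69 = 50.8 days (vs. the pure-advection estimate x/v = 50.8 d).

50.8 days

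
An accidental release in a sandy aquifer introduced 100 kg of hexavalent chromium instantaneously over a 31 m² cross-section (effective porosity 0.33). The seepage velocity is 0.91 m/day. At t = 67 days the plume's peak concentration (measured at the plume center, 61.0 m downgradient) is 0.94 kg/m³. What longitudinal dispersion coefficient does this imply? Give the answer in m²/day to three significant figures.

At the plume center C_max = M/(n_e·A·√(4πDt)), so D = M²/(4πt·(n_e·A·C_max)²).
n_e·A·C_max = 0.33 × 31 × 0.94 = 9.616 kg/m.
D = 100²/(4π × 67 × 9.616²) = 0.128 m²/day.

0.128 m²/day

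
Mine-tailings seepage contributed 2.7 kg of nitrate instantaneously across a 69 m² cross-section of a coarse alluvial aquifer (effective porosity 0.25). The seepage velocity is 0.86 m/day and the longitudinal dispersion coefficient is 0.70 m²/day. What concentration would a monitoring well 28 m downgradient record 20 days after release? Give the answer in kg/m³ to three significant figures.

0.00147 kg/m³

For an instantaneous plane source, C(x,t) = M/(n_e·A·√(4πDt)) · exp(−(x−vt)²/(4Dt)), with n_e·A the pore (flow) area.
Plume center vt = 0.86 × 20 = 17.2 m, so the well at 28 m is 10.8 m downgradient of the peak.
√(4πDt) = 13.26 m, giving peak height M/(n_e·A·√(4πDt)) = 2.7/(0.25 × 69 × 13.26) = 0.01180 kg/m³.
(x−vt)²/(4Dt) = (10.8)²/(4 × 0.70 × 20) = 2.083; exp(−2.083) = 0.1246.
C = 0.01180 × 0.1246 = 0.00147 kg/m³.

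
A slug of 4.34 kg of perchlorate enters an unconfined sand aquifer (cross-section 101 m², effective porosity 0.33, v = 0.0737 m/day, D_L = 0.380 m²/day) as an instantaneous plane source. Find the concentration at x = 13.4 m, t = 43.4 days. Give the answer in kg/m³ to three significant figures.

For an instantaneous plane source, C(x,t) = M/(n_e·A·√(4πDt)) · exp(−(x−vt)²/(4Dt)), with n_e·A the pore (flow) area.
Plume center vt = 0.0737 × 43.4 = 3.19858 m, so the well at 13.4 m is 10.20142 m downgradient of the peak.
√(4πDt) = 14.40 m, giving peak height M/(n_e·A·√(4πDt)) = 4.34/(0.33 × 101 × 14.40) = 0.009043 kg/m³.
(x−vt)²/(4Dt) = (10.20142)²/(4 × 0.380 × 43.4) = 1.578; exp(−1.578) = 0.2064.
C = 0.009043 × 0.2064 = 0.00187 kg/m³.

0.00187 kg/m³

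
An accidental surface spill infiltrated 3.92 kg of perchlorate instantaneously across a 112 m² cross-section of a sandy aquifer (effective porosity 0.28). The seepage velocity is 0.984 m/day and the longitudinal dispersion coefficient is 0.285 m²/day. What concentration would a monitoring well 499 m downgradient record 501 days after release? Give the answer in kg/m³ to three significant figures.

For an instantaneous plane source, C(x,t) = M/(n_e·A·√(4πDt)) · exp(−(x−vt)²/(4Dt)), with n_e·A the pore (flow) area.
Plume center vt = 0.984 × 501 = 492.984 m, so the well at 499 m is 6.016 m downgradient of the peak.
√(4πDt) = 42.36 m, giving peak height M/(n_e·A·√(4πDt)) = 3.92/(0.28 × 112 × 42.36) = 0.002951 kg/m³.
(x−vt)²/(4Dt) = (6.016)²/(4 × 0.285 × 501) = 0.06337; exp(−0.06337) = 0.9386.
C = 0.002951 × 0.9386 = 0.00277 kg/m³.

0.00277 kg/m³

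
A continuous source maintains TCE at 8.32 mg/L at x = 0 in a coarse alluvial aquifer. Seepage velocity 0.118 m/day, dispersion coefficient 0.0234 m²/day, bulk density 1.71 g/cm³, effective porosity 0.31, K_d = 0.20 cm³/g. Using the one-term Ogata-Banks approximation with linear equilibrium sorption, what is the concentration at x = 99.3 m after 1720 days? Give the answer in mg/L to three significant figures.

Retardation factor R = 1 + ρ_b·K_d/n = 1 + 1.71 × 0.20/0.31 = 2.103.
Sorption retards both mechanisms: v_R = v/R = 0.05611 m/day, D_R = D/R = 0.01113 m²/day.
v_R·t = 0.05611 × 1720 = 96.5092 m; 2√(D_R t) = 8.751 m; argument = (99.3 − 96.5092)/8.751 = 0.3189.
C = C₀ × ½·erfc(0.3189) = 8.32 × 0.3260 = 2.71 mg/L.

2.71 mg/L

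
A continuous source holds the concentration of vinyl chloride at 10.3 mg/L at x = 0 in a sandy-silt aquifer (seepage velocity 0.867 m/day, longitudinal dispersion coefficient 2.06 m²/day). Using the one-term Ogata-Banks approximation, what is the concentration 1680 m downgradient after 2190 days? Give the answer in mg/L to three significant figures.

10.2 mg/L

For a continuous step input, C/C₀ ≈ ½·erfc((x−vt)/(2√(Dt))).
vt = 0.867 × 2190 = 1898.73 m and 2√(Dt) = 2√(2.06 × 2190) = 134.3 m.
Argument (x−vt)/(2√(Dt)) = (1680 − 1898.73)/134.3 = -1.629; ½·erfc(-1.629) = 0.9894.
C = 10.3 × 0.9894 = 10.2 mg/L.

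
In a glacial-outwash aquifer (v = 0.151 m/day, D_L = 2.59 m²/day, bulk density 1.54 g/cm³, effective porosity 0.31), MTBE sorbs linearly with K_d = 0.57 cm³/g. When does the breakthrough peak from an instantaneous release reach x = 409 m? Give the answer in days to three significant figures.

9950 days

Retardation factor R = 1 + ρ_b·K_d/n = 1 + 1.54 × 0.57/0.31 = 3.832.
Sorption retards both mechanisms: v_R = v/R = 0.03941 m/day, D_R = D/R = 0.6759 m²/day.
Peak time from v_R²t² + 2D_R t − x² = 0: t = (√(D_R² + v_R²x²) − D_R)/v_R².
√(D_R² + v_R²x²) = √(0.6759² + 0.03941² × 409²) = 16.13; v_R² = 0.001553.
t = (16.13 − 0.6759)/0.001553 = 9950 days.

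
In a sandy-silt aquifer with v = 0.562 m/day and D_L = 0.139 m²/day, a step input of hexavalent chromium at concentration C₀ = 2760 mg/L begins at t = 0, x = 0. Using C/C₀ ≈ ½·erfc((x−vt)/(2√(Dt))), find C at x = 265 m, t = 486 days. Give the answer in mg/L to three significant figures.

For a continuous step input, C/C₀ ≈ ½·erfc((x−vt)/(2√(Dt))).
vt = 0.562 × 486 = 273.132 m and 2√(Dt) = 2√(0.139 × 486) = 16.44 m.
Argument (x−vt)/(2√(Dt)) = (265 − 273.132)/16.44 = -0.4946; ½·erfc(-0.4946) = 0.7579.
C = 2760 × 0.7579 = 2090 mg/L.

2090 mg/L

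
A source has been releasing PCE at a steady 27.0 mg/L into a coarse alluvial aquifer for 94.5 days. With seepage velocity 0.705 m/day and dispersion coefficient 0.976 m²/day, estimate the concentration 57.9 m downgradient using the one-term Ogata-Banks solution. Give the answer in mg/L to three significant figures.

For a continuous step input, C/C₀ ≈ ½·erfc((x−vt)/(2√(Dt))).
vt = 0.705 × 94.5 = 66.6225 m and 2√(Dt) = 2√(0.976 × 94.5) = 19.21 m.
Argument (x−vt)/(2√(Dt)) = (57.9 − 66.6225)/19.21 = -0.4541; ½·erfc(-0.4541) = 0.7396.
C = 27.0 × 0.7396 = 20.0 mg/L.

20.0 mg/L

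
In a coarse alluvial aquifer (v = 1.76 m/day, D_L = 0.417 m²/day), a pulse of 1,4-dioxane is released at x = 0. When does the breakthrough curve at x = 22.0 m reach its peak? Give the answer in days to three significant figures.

12.4 days

For the 1D instantaneous-source solution, setting ∂C/∂t = 0 at fixed x gives v²t² + 2Dt − x² = 0, so t = (√(D² + v²x²) − D)/v².
√(D² + v²x²) = √(0.417² + 1.76² × 22.0²) = 38.72; v² = 3.0976.
t = (38.72 − 0.417)/3.0976 = 12.4 days (vs. the pure-advection estimate x/v = 12.5 d).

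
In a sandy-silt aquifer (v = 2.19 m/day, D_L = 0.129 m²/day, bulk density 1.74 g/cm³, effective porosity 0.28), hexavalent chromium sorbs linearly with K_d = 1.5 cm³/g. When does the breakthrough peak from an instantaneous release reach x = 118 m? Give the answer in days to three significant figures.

556 days

Retardation factor R = 1 + ρ_b·K_d/n = 1 + 1.74 × 1.5/0.28 = 10.32.
Sorption retards both mechanisms: v_R = v/R = 0.2122 m/day, D_R = D/R = 0.01250 m²/day.
Peak time from v_R²t² + 2D_R t − x² = 0: t = (√(D_R² + v_R²x²) − D_R)/v_R².
√(D_R² + v_R²x²) = √(0.01250² + 0.2122² × 118²) = 25.04; v_R² = 0.04503.
t = (25.04 − 0.01250)/0.04503 = 556 days.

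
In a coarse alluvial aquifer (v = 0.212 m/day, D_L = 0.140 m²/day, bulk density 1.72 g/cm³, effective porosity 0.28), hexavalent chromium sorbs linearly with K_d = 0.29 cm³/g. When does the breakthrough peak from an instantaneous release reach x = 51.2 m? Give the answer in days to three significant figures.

663 days

Retardation factor R = 1 + ρ_b·K_d/n = 1 + 1.72 × 0.29/0.28 = 2.781.
Sorption retards both mechanisms: v_R = v/R = 0.07623 m/day, D_R = D/R = 0.05034 m²/day.
Peak time from v_R²t² + 2D_R t − x² = 0: t = (√(D_R² + v_R²x²) − D_R)/v_R².
√(D_R² + v_R²x²) = √(0.05034² + 0.07623² × 51.2²) = 3.903; v_R² = 0.005811.
t = (3.903 − 0.05034)/0.005811 = 663 days.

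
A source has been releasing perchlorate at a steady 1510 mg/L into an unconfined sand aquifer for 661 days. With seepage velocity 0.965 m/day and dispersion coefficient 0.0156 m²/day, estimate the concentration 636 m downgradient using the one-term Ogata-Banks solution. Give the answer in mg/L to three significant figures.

For a continuous step input, C/C₀ ≈ ½·erfc((x−vt)/(2√(Dt))).
vt = 0.965 × 661 = 637.865 m and 2√(Dt) = 2√(0.0156 × 661) = 6.422 m.
Argument (x−vt)/(2√(Dt)) = (636 − 637.865)/6.422 = -0.2904; ½·erfc(-0.2904) = 0.6593.
C = 1510 × 0.6593 = 996 mg/L.

996 mg/L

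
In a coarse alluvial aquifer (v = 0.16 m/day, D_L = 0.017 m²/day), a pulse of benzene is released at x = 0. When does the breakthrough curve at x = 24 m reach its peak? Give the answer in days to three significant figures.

149 days

For the 1D instantaneous-source solution, setting ∂C/∂t = 0 at fixed x gives v²t² + 2Dt − x² = 0, so t = (√(D² + v²x²) − D)/v².
√(D² + v²x²) = √(0.017² + 0.16² × 24²) = 3.840; v² = 0.0256.
t = (3.840 − 0.017)/0.0256 = 149 days (vs. the pure-advection estimate x/v = 150 d).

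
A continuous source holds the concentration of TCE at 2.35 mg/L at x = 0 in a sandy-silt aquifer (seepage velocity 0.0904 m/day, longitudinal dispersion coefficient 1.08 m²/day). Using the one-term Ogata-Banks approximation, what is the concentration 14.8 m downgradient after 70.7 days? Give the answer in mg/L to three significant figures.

For a continuous step input, C/C₀ ≈ ½·erfc((x−vt)/(2√(Dt))).
vt = 0.0904 × 70.7 = 6.39128 m and 2√(Dt) = 2√(1.08 × 70.7) = 17.48 m.
Argument (x−vt)/(2√(Dt)) = (14.8 − 6.39128)/17.48 = 0.4810; ½·erfc(0.4810) = 0.2482.
C = 2.35 × 0.2482 = 0.583 mg/L.

0.583 mg/L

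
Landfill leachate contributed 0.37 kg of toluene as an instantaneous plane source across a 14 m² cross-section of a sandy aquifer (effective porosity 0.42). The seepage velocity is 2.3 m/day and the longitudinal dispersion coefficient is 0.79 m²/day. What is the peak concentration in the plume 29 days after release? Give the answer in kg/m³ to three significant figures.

0.00371 kg/m³

The peak of an instantaneous 1D plume sits at x = vt; there the Gaussian factor is 1 and C_max = M/(n_e·A·√(4πDt)), where n_e·A is the pore area the mass is dissolved in.
√(4πDt) = √(4π × 0.79 × 29) = 16.97 m, so C_max = 0.37/(0.42 × 14 × 16.97) = 0.00371 kg/m³.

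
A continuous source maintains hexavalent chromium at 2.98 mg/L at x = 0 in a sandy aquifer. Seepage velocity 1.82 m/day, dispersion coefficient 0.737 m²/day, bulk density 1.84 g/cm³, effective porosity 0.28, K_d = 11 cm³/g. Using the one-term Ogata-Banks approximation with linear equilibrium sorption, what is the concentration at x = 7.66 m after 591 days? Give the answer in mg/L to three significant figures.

2.92 mg/L

Retardation factor R = 1 + ρ_b·K_d/n = 1 + 1.84 × 11/0.28 = 73.29.
Sorption retards both mechanisms: v_R = v/R = 0.02483 m/day, D_R = D/R = 0.01006 m²/day.
v_R·t = 0.02483 × 591 = 14.67453 m; 2√(D_R t) = 4.877 m; argument = (7.66 − 14.67453)/4.877 = -1.438.
C = C₀ × ½·erfc(-1.438) = 2.98 × 0.9790 = 2.92 mg/L.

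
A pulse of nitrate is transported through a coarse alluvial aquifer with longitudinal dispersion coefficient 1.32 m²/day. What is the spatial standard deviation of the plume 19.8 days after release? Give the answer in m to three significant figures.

Dispersive spreading gives a Gaussian with σ² = 2Dt; advection only shifts the center.
σ = √(2 × 1.32 × 19.8) = 7.23 m.

7.23 m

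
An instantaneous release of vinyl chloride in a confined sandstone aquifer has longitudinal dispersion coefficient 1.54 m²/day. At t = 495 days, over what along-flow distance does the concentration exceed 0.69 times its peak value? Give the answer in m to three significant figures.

67.3 m

The plume is Gaussian with σ = √(2Dt) = √(2 × 1.54 × 495) = 39.05 m.
C/C_peak = exp(−Δx²/(2σ²)) = 0.69 ⇒ Δx = σ·√(−2 ln 0.69) = 39.05 × 0.8615 = 33.64 m.
Width = 2Δx = 67.3 m.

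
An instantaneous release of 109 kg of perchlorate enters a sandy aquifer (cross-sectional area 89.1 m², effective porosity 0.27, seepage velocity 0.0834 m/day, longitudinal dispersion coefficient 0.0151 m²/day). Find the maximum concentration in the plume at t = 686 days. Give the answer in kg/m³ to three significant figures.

The peak of an instantaneous 1D plume sits at x = vt; there the Gaussian factor is 1 and C_max = M/(n_e·A·√(4πDt)), where n_e·A is the pore area the mass is dissolved in.
√(4πDt) = √(4π × 0.0151 × 686) = 11.41 m, so C_max = 109/(0.27 × 89.1 × 11.41) = 0.397 kg/m³.

0.397 kg/m³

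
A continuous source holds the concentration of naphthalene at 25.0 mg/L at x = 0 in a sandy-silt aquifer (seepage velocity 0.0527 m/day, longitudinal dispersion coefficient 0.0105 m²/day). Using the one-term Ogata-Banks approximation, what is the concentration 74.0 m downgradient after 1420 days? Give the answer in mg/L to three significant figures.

14.0 mg/L

For a continuous step input, C/C₀ ≈ ½·erfc((x−vt)/(2√(Dt))).
vt = 0.0527 × 1420 = 74.834 m and 2√(Dt) = 2√(0.0105 × 1420) = 7.723 m.
Argument (x−vt)/(2√(Dt)) = (74.0 − 74.834)/7.723 = -0.1080; ½·erfc(-0.1080) = 0.5607.
C = 25.0 × 0.5607 = 14.0 mg/L.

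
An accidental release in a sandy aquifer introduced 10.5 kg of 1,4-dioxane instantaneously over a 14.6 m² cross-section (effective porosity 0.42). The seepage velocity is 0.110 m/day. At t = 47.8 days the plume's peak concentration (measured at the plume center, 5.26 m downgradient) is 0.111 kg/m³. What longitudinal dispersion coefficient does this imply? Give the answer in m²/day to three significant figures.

0.396 m²/day

At the plume center C_max = M/(n_e·A·√(4πDt)), so D = M²/(4πt·(n_e·A·C_max)²).
n_e·A·C_max = 0.42 × 14.6 × 0.111 = 0.6807 kg/m.
D = 10.5²/(4π × 47.8 × 0.6807²) = 0.396 m²/day.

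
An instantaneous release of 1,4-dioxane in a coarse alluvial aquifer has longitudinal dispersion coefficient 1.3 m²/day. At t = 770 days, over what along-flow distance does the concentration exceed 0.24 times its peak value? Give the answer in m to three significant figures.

The plume is Gaussian with σ = √(2Dt) = √(2 × 1.3 × 770) = 44.74 m.
C/C_peak = exp(−Δx²/(2σ²)) = 0.24 ⇒ Δx = σ·√(−2 ln 0.24) = 44.74 × 1.689 = 75.57 m.
Width = 2Δx = 151 m.

151 m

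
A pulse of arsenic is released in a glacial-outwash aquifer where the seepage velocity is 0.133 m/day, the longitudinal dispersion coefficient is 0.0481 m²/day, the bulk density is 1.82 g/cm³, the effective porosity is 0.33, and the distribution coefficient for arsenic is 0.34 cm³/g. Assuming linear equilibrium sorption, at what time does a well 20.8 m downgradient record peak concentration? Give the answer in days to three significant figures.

Retardation factor R = 1 + ρ_b·K_d/n = 1 + 1.82 × 0.34/0.33 = 2.875.
Sorption retards both mechanisms: v_R = v/R = 0.04626 m/day, D_R = D/R = 0.01673 m²/day.
Peak time from v_R²t² + 2D_R t − x² = 0: t = (√(D_R² + v_R²x²) − D_R)/v_R².
√(D_R² + v_R²x²) = √(0.01673² + 0.04626² × 20.8²) = 0.9624; v_R² = 0.002140.
t = (0.9624 − 0.01673)/0.002140 = 442 days.

442 days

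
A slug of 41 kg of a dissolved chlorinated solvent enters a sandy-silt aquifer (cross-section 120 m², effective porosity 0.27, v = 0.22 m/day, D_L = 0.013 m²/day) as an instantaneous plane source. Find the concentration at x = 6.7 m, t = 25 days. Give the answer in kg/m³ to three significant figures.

For an instantaneous plane source, C(x,t) = M/(n_e·A·√(4πDt)) · exp(−(x−vt)²/(4Dt)), with n_e·A the pore (flow) area.
Plume center vt = 0.22 × 25 = 5.5 m, so the well at 6.7 m is 1.2 m downgradient of the peak.
√(4πDt) = 2.021 m, giving peak height M/(n_e·A·√(4πDt)) = 41/(0.27 × 120 × 2.021) = 0.6261 kg/m³.
(x−vt)²/(4Dt) = (1.2)²/(4 × 0.013 × 25) = 1.108; exp(−1.108) = 0.3302.
C = 0.6261 × 0.3302 = 0.207 kg/m³.

0.207 kg/m³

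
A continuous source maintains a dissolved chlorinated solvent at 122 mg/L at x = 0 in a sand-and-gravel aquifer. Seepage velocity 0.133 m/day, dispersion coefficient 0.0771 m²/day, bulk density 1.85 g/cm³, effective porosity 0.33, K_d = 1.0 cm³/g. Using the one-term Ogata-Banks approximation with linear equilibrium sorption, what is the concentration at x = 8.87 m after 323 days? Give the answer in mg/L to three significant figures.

Retardation factor R = 1 + ρ_b·K_d/n = 1 + 1.85 × 1.0/0.33 = 6.606.
Sorption retards both mechanisms: v_R = v/R = 0.02013 m/day, D_R = D/R = 0.01167 m²/day.
v_R·t = 0.02013 × 323 = 6.50199 m; 2√(D_R t) = 3.883 m; argument = (8.87 − 6.50199)/3.883 = 0.6098.
C = C₀ × ½·erfc(0.6098) = 122 × 0.1942 = 23.7 mg/L.

23.7 mg/L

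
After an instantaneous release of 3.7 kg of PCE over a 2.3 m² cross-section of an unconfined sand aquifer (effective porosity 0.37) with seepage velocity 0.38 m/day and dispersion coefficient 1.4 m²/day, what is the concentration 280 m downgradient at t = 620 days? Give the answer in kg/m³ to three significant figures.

For an instantaneous plane source, C(x,t) = M/(n_e·A·√(4πDt)) · exp(−(x−vt)²/(4Dt)), with n_e·A the pore (flow) area.
Plume center vt = 0.38 × 620 = 235.6 m, so the well at 280 m is 44.4 m downgradient of the peak.
√(4πDt) = 104.4 m, giving peak height M/(n_e·A·√(4πDt)) = 3.7/(0.37 × 2.3 × 104.4) = 0.04165 kg/m³.
(x−vt)²/(4Dt) = (44.4)²/(4 × 1.4 × 620) = 0.5678; exp(−0.5678) = 0.5668.
C = 0.04165 × 0.5668 = 0.0236 kg/m³.

0.0236 kg/m³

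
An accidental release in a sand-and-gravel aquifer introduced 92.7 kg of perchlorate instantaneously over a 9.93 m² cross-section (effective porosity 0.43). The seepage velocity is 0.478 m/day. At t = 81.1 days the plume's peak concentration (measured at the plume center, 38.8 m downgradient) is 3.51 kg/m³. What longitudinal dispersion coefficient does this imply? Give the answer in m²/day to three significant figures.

0.0375 m²/day

At the plume center C_max = M/(n_e·A·√(4πDt)), so D = M²/(4πt·(n_e·A·C_max)²).
n_e·A·C_max = 0.43 × 9.93 × 3.51 = 14.99 kg/m.
D = 92.7²/(4π × 81.1 × 14.99²) = 0.0375 m²/day.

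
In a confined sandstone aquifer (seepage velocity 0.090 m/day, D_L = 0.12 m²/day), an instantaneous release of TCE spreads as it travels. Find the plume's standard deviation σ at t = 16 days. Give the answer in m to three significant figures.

1.96 m

Dispersive spreading gives a Gaussian with σ² = 2Dt; advection only shifts the center.
σ = √(2 × 0.12 × 16) = 1.96 m.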